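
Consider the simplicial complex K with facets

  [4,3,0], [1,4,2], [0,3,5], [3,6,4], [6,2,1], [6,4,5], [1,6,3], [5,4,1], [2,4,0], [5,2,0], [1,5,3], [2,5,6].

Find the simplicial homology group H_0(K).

Order the vertices as 0 < 1 < 2 < 3 < 4 < 5 < 6. Listing each simplex with vertices in this order, K has dimension 2 with simplices:

  0-simplices (7): [0], [1], [2], [3], [4], [5], [6]
  1-simplices (18): [0,2], [0,3], [0,4], [0,5], [1,2], [1,3], [1,4], [1,5], [1,6], [2,4], [2,5], [2,6], [3,4], [3,5], [3,6], [4,5], [4,6], [5,6]
  2-simplices (12): [0,2,4], [0,2,5], [0,3,4], [0,3,5], [1,2,4], [1,2,6], [1,3,5], [1,3,6], [1,4,5], [2,5,6], [3,4,6], [4,5,6]

Hence C_0 ≅ Z^7, C_1 ≅ Z^18, C_2 ≅ Z^12.

The boundary map ∂_1: C_1 → C_0 maps an edge to its endpoints' difference, ∂[p,q] = q − p. For instance
  ∂[4,6] = [6] − [4].
The 7×18 boundary matrix has rank 6 and Smith normal form diag(1,1,1,1,1,1).

The boundary map ∂_2: C_2 → C_1 sends each 2-simplex [p,q,r] to [q,r] − [p,r] + [p,q]. For instance
  ∂[4,5,6] = [5,6] − [4,6] + [4,5],
  ∂[1,3,5] = [3,5] − [1,5] + [1,3].
As a 18×12 matrix over Z this has rank 12, with invariant factors (1,1,1,1,1,1,1,1,1,1,1,2).

From H_k ≅ ker(∂_k) / im(∂_{k+1}) we obtain:

  H_0: rank C_0 − rank ∂_1 = 7 − 6 = 1, and the invariant factors of ∂_1 are all 1, so H_0 = Z.

H_0 = Z.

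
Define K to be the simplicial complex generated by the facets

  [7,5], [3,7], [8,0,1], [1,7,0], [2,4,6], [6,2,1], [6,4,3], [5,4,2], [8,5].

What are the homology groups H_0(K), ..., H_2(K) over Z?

H_0 = Z,  H_1 = Z^3,  H_2 = 0.

Take the total order 0 < 1 < 2 < 3 < 4 < 5 < 6 < 7 < 8 on the vertex set. Then K (dimension 2) consists of the simplices:

  0-simplices (9): [0], [1], [2], [3], [4], [5], [6], [7], [8]
  1-simplices (17): [0,1], [0,7], [0,8], [1,2], [1,6], [1,7], [1,8], [2,4], [2,5], [2,6], [3,4], [3,6], [3,7], [4,5], [4,6], [5,7], [5,8]
  2-simplices (6): [0,1,7], [0,1,8], [1,2,6], [2,4,5], [2,4,6], [3,4,6]

giving chain groups C_0 ≅ Z^9, C_1 ≅ Z^17, C_2 ≅ Z^6.

Boundary ∂_1: C_1 → C_0 maps an edge to its endpoints' difference, ∂[p,q] = q − p. For instance
  ∂[1,8] = [8] − [1].
As a 9×17 matrix over Z this has rank 8, with invariant factors (1,1,1,1,1,1,1,1).

∂_2: C_2 → C_1 sends each 2-simplex [p,q,r] to [q,r] − [p,r] + [p,q]. For instance
  ∂[0,1,7] = [1,7] − [0,7] + [0,1],
  ∂[2,4,6] = [4,6] − [2,6] + [2,4].
The resulting 17×6 matrix has rank 6, and its Smith normal form has invariant factors (1,1,1,1,1,1).

Now H_k = ker ∂_k / im ∂_{k+1}, so:

  H_0: rank C_0 − rank ∂_1 = 9 − 8 = 1, and the invariant factors of ∂_1 are all 1, so H_0 = Z.
  H_1: rank ker ∂_1 − rank ∂_2 = (17 − 8) − 6 = 3, and the invariant factors of ∂_2 are all 1, so H_1 = Z^3.
  H_2: rank ker ∂_2 − rank ∂_3 = (6 − 6) − 0 = 0, and there is no ∂_3, so H_2 = 0.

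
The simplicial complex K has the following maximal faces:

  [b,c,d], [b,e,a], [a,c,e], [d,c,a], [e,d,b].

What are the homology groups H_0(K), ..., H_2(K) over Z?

We work with the vertex ordering a < b < c < d < e. The simplices of K, each written with vertices in increasing order, are:

  0-simplices (5): a, b, c, d, e
  1-simplices (10): ab, ac, ad, ae, bc, bd, be, cd, ce, de
  2-simplices (5): abe, acd, ace, bcd, bde

giving chain groups C_0 ≅ Z^5, C_1 ≅ Z^10, C_2 ≅ Z^5.

∂_1: C_1 → C_0 sends each edge [p,q] (with p < q) to q − p. For instance
  ∂ce = e − c.
The resulting 5×10 matrix has rank 4, and its Smith normal form has invariant factors (1,1,1,1).

The boundary map ∂_2: C_2 → C_1 sends each 2-simplex [p,q,r] to [q,r] − [p,r] + [p,q]. For instance
  ∂bde = de − be + bd,
  ∂bcd = cd − bd + bc.
As a 10×5 matrix over Z this has rank 5, with invariant factors (1,1,1,1,1).

From H_k ≅ ker(∂_k) / im(∂_{k+1}) we obtain:

  H_0: rank C_0 − rank ∂_1 = 5 − 4 = 1, and the invariant factors of ∂_1 are all 1, so H_0 ≅ Z.
  H_1: rank ker ∂_1 − rank ∂_2 = (10 − 4) − 5 = 1, and the invariant factors of ∂_2 are all 1, so H_1 ≅ Z.
  H_2: rank ker ∂_2 − rank ∂_3 = (5 − 5) − 0 = 0, and there is no ∂_3, so H_2 ≅ 0.

As a check, the Euler characteristic is 5 − 10 + 5 = 0, which agrees with 1 − 1 + 0 = 0.

H_0 = Z,  H_1 = Z,  H_2 = 0.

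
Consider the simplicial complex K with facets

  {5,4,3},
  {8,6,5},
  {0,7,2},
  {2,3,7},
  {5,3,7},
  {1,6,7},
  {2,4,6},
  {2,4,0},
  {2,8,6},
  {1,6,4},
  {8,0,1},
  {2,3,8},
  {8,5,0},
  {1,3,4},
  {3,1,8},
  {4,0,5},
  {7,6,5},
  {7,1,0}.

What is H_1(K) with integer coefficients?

H_1 ≅ Z^2.

Fix the vertex order 0 < 1 < 2 < 3 < 4 < 5 < 6 < 7 < 8 and write every simplex with vertices in increasing order. Then dim K = 2 and the simplices of K are:

  0-simplices (9): [0], [1], [2], [3], [4], [5], [6], [7], [8]
  1-simplices (27): (27 of them)
  2-simplices (18): [0,1,7], [0,1,8], [0,2,4], [0,2,7], [0,4,5], [0,5,8], [1,3,4], [1,3,8], [1,4,6], [1,6,7], [2,3,7], [2,3,8], [2,4,6], [2,6,8], [3,4,5], [3,5,7], [5,6,7], [5,6,8]

giving chain groups C_0 ≅ Z^9, C_1 ≅ Z^27, C_2 ≅ Z^18.

∂_1: C_1 → C_0 is given by ∂[p,q] = [q] − [p].
As a 9×27 matrix over Z this has rank 8, with invariant factors (1,1,1,1,1,1,1,1).

Boundary ∂_2: C_2 → C_1 sends each 2-simplex [p,q,r] to [q,r] − [p,r] + [p,q]. For instance
  ∂[0,1,7] = [1,7] − [0,7] + [0,1],
  ∂[2,4,6] = [4,6] − [2,6] + [2,4].
This gives a 27×18 integer matrix of rank 17; reducing to Smith normal form yields diagonal entries (1,1,1,1,1,1,1,1,1,1,1,1,1,1,1,1,1).

Computing H_k = (kernel of ∂_k) / (image of ∂_{k+1}):

  H_1: rank ker ∂_1 − rank ∂_2 = (27 − 8) − 17 = 2, and the invariant factors of ∂_2 are all 1, so H_1 = Z^2.

(K is a triangulation of the torus T^2.)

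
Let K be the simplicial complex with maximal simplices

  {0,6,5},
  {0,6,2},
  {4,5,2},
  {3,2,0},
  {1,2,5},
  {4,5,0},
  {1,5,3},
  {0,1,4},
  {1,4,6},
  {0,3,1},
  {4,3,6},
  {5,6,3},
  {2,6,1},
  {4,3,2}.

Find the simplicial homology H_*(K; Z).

We work with the vertex ordering 0 < 1 < 2 < 3 < 4 < 5 < 6. The simplices of K, each written with vertices in increasing order, are:

  0-simplices (7): [0], [1], [2], [3], [4], [5], [6]
  1-simplices (21): [0,1], [0,2], [0,3], [0,4], [0,5], [0,6], [1,2], [1,3], [1,4], [1,5], [1,6], [2,3], [2,4], [2,5], [2,6], [3,4], [3,5], [3,6], [4,5], [4,6], [5,6]
  2-simplices (14): [0,1,3], [0,1,4], [0,2,3], [0,2,6], [0,4,5], [0,5,6], [1,2,5], [1,2,6], [1,3,5], [1,4,6], [2,3,4], [2,4,5], [3,4,6], [3,5,6]

Hence C_0 ≅ Z^7, C_1 ≅ Z^21, C_2 ≅ Z^14.

∂_1: C_1 → C_0 sends each edge [p,q] (with p < q) to q − p.
The 7×21 boundary matrix has rank 6 and Smith normal form diag(1,1,1,1,1,1).

∂_2: C_2 → C_1 maps a triangle to the signed sum of its edges. For instance
  ∂[0,1,4] = [1,4] − [0,4] + [0,1],
  ∂[1,2,6] = [2,6] − [1,6] + [1,2].
The 21×14 boundary matrix has rank 13 and Smith normal form diag(1,1,1,1,1,1,1,1,1,1,1,1,1).

Computing H_k = (kernel of ∂_k) / (image of ∂_{k+1}):

  H_0: rank C_0 − rank ∂_1 = 7 − 6 = 1, and the invariant factors of ∂_1 are all 1, so H_0 ≅ Z.
  H_1: rank ker ∂_1 − rank ∂_2 = (21 − 6) − 13 = 2, and the invariant factors of ∂_2 are all 1, so H_1 ≅ Z^2.
  H_2: rank ker ∂_2 − rank ∂_3 = (14 − 13) − 0 = 1, and there is no ∂_3, so H_2 ≅ Z.

As a check, the Euler characteristic is 7 − 21 + 14 = 0, which agrees with 1 − 2 + 1 = 0.

H_0 ≅ Z,  H_1 ≅ Z^2,  H_2 ≅ Z.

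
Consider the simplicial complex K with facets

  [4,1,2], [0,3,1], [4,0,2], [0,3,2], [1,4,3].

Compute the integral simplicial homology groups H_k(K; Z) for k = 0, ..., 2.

H_0 ≅ Z,  H_1 ≅ Z,  H_2 = 0.

K has 5 vertices, 10 edges, 5 triangles.
rank ∂_0 = 0, rank ∂_1 = 4 ⇒ b_0 = 5 − 0 − 4 = 1; all invariant factors of ∂_1 are 1 so no torsion. So H_0 ≅ Z.
rank ∂_1 = 4, rank ∂_2 = 5 ⇒ b_1 = 10 − 4 − 5 = 1; all invariant factors of ∂_2 are 1 so no torsion. So H_1 ≅ Z.
rank ∂_2 = 5, rank ∂_3 = 0 ⇒ b_2 = 5 − 5 − 0 = 0. So H_2 ≅ 0.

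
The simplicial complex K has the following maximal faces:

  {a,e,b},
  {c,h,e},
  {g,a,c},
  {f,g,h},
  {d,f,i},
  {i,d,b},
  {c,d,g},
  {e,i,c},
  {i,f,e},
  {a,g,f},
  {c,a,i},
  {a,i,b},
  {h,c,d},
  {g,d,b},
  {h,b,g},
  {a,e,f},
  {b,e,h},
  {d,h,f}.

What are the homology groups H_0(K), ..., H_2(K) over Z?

H_0 = Z,  H_1 = Z × Z/2,  H_2 = 0.

We work with the vertex ordering a < b < c < d < e < f < g < h < i. The simplices of K, each written with vertices in increasing order, are:

  0-simplices (9): a, b, c, d, e, f, g, h, i
  1-simplices (27): ab, ac, ae, af, ag, ai, bd, be, bg, bh, bi, cd, ce, cg, ch, ci, df, dg, dh, di, ef, eh, ei, fg, fh, fi, gh
  2-simplices (18): abe, abi, acg, aci, aef, afg, bdg, bdi, beh, bgh, cdg, cdh, ceh, cei, dfh, dfi, efi, fgh

giving chain groups C_0 ≅ Z^9, C_1 ≅ Z^27, C_2 ≅ Z^18.

Boundary ∂_1: C_1 → C_0 is given by ∂[p,q] = [q] − [p]. For instance
  ∂ci = i − c.
The resulting 9×27 matrix has rank 8, and its Smith normal form has invariant factors (1,1,1,1,1,1,1,1).

Boundary ∂_2: C_2 → C_1 acts by ∂[p,q,r] = [q,r] − [p,r] + [p,q]. For instance
  ∂beh = eh − bh + be,
  ∂efi = fi − ei + ef.
The 27×18 boundary matrix has rank 18 and Smith normal form diag(1,1,1,1,1,1,1,1,1,1,1,1,1,1,1,1,1,2).

Computing H_k = (kernel of ∂_k) / (image of ∂_{k+1}):

  H_0: rank C_0 − rank ∂_1 = 9 − 8 = 1, and the invariant factors of ∂_1 are all 1, so H_0 ≅ Z.
  H_1: rank ker ∂_1 − rank ∂_2 = (27 − 8) − 18 = 1, and ∂_2 has invariant factor 2 > 1, so H_1 ≅ Z × Z/2.
  H_2: rank ker ∂_2 − rank ∂_3 = (18 − 18) − 0 = 0, and there is no ∂_3, so H_2 ≅ 0.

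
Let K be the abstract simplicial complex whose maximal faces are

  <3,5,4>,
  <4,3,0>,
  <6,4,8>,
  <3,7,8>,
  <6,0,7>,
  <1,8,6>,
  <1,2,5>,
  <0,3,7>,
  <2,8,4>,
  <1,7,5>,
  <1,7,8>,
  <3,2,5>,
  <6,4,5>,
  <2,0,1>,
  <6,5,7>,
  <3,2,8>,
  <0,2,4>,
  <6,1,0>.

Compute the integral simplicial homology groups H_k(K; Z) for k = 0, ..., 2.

H_0 ≅ Z,  H_1 ≅ Z ⊕ Z/2Z,  H_2 = 0.

Order the vertices as 0 < 1 < 2 < 3 < 4 < 5 < 6 < 7 < 8. Listing each simplex with vertices in this order, K has dimension 2 with simplices:

  0-simplices (9): [0], [1], [2], [3], [4], [5], [6], [7], [8]
  1-simplices (27): (27 of them)
  2-simplices (18): [0,1,2], [0,1,6], [0,2,4], [0,3,4], [0,3,7], [0,6,7], [1,2,5], [1,5,7], [1,6,8], [1,7,8], [2,3,5], [2,3,8], [2,4,8], [3,4,5], [3,7,8], [4,5,6], [4,6,8], [5,6,7]

so the chain groups are C_0 ≅ Z^9, C_1 ≅ Z^27, C_2 ≅ Z^18.

∂_1: C_1 → C_0 is given by ∂[p,q] = [q] − [p]. For instance
  ∂[0,7] = [7] − [0].
As a 9×27 matrix over Z this has rank 8, with invariant factors (1,1,1,1,1,1,1,1).

∂_2: C_2 → C_1 sends each 2-simplex [p,q,r] to [q,r] − [p,r] + [p,q]. For instance
  ∂[4,5,6] = [5,6] − [4,6] + [4,5],
  ∂[0,1,6] = [1,6] − [0,6] + [0,1].
The 27×18 boundary matrix has rank 18 and Smith normal form diag(1,1,1,1,1,1,1,1,1,1,1,1,1,1,1,1,1,2).

Now H_k = ker ∂_k / im ∂_{k+1}, so:

  H_0: rank C_0 − rank ∂_1 = 9 − 8 = 1, and the invariant factors of ∂_1 are all 1, so H_0 = Z.
  H_1: rank ker ∂_1 − rank ∂_2 = (27 − 8) − 18 = 1, and ∂_2 has invariant factor 2 > 1, so H_1 = Z ⊕ Z/2Z.
  H_2: rank ker ∂_2 − rank ∂_3 = (18 − 18) − 0 = 0, and there is no ∂_3, so H_2 = 0.

(K is a triangulation of the Klein bottle.)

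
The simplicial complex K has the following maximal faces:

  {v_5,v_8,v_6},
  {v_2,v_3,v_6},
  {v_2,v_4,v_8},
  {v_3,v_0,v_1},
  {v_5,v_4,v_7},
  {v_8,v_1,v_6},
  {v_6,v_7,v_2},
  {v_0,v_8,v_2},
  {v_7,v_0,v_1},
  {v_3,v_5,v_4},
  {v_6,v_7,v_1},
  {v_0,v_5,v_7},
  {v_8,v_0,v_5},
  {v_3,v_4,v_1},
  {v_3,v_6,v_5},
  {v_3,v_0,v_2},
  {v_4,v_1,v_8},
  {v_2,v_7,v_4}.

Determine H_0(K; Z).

Fix the vertex order v_0 < v_1 < v_2 < v_3 < v_4 < v_5 < v_6 < v_7 < v_8 and write every simplex with vertices in increasing order. Then dim K = 2 and the simplices of K are:

  0-simplices (9): [v_0], [v_1], [v_2], [v_3], [v_4], [v_5], [v_6], [v_7], [v_8]
  1-simplices (27): (27 of them)
  2-simplices (18): (18 of them)

giving chain groups C_0 ≅ Z^9, C_1 ≅ Z^27, C_2 ≅ Z^18.

The boundary map ∂_1: C_1 → C_0 maps an edge to its endpoints' difference, ∂[p,q] = q − p.
The 9×27 boundary matrix has rank 8 and Smith normal form diag(1,1,1,1,1,1,1,1).

The boundary map ∂_2: C_2 → C_1 sends each 2-simplex [p,q,r] to [q,r] − [p,r] + [p,q]. For instance
  ∂[v_0,v_5,v_7] = [v_5,v_7] − [v_0,v_7] + [v_0,v_5],
  ∂[v_0,v_5,v_8] = [v_5,v_8] − [v_0,v_8] + [v_0,v_5].
This gives a 27×18 integer matrix of rank 17; reducing to Smith normal form yields diagonal entries (1,1,1,1,1,1,1,1,1,1,1,1,1,1,1,1,1).

From H_k ≅ ker(∂_k) / im(∂_{k+1}) we obtain:

  H_0: rank C_0 − rank ∂_1 = 9 − 8 = 1, and the invariant factors of ∂_1 are all 1, so H_0 = Z.

(K is a triangulation of the torus T^2.)

H_0 = Z.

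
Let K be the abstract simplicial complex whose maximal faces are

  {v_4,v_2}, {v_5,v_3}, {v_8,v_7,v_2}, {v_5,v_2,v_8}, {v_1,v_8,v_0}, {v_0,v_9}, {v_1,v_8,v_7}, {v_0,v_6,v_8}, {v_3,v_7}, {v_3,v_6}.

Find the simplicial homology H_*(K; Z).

H_0 = Z,  H_1 = Z^2,  H_2 = 0.

Order the vertices as v_0 < v_1 < v_2 < v_3 < v_4 < v_5 < v_6 < v_7 < v_8 < v_9. Listing each simplex with vertices in this order, K has dimension 2 with simplices:

  0-simplices (10): [v_0], [v_1], [v_2], [v_3], [v_4], [v_5], [v_6], [v_7], [v_8], [v_9]
  1-simplices (16): (16 of them)
  2-simplices (5): [v_0,v_1,v_8], [v_0,v_6,v_8], [v_1,v_7,v_8], [v_2,v_5,v_8], [v_2,v_7,v_8]

Hence C_0 ≅ Z^10, C_1 ≅ Z^16, C_2 ≅ Z^5.

The boundary map ∂_1: C_1 → C_0 sends each edge [p,q] (with p < q) to q − p.
This gives a 10×16 integer matrix of rank 9; reducing to Smith normal form yields diagonal entries (1,1,1,1,1,1,1,1,1).

The boundary map ∂_2: C_2 → C_1 acts by ∂[p,q,r] = [q,r] − [p,r] + [p,q]. For instance
  ∂[v_0,v_1,v_8] = [v_1,v_8] − [v_0,v_8] + [v_0,v_1],
  ∂[v_1,v_7,v_8] = [v_7,v_8] − [v_1,v_8] + [v_1,v_7].
As a 16×5 matrix over Z this has rank 5, with invariant factors (1,1,1,1,1).

From H_k ≅ ker(∂_k) / im(∂_{k+1}) we obtain:

  H_0: rank C_0 − rank ∂_1 = 10 − 9 = 1, and the invariant factors of ∂_1 are all 1, so H_0 ≅ Z.
  H_1: rank ker ∂_1 − rank ∂_2 = (16 − 9) − 5 = 2, and the invariant factors of ∂_2 are all 1, so H_1 ≅ Z^2.
  H_2: rank ker ∂_2 − rank ∂_3 = (5 − 5) − 0 = 0, and there is no ∂_3, so H_2 ≅ 0.

As a check, the Euler characteristic is 10 − 16 + 5 = -1, which agrees with 1 − 2 + 0 = -1.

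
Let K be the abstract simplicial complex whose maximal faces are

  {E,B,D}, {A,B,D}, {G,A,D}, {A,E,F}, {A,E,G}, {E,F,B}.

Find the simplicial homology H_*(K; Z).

H_0 ≅ Z,  H_1 ≅ Z,  H_2 = 0.

Take the total order A < B < D < E < F < G on the vertex set. Then K (dimension 2) consists of the simplices:

  0-simplices (6): A, B, D, E, F, G
  1-simplices (12): AB, AD, AE, AF, AG, BD, BE, BF, DE, DG, EF, EG
  2-simplices (6): ABD, ADG, AEF, AEG, BDE, BEF

Hence C_0 ≅ Z^6, C_1 ≅ Z^12, C_2 ≅ Z^6.

The boundary map ∂_1: C_1 → C_0 maps an edge to its endpoints' difference, ∂[p,q] = q − p.
The resulting 6×12 matrix has rank 5, and its Smith normal form has invariant factors (1,1,1,1,1).

The boundary map ∂_2: C_2 → C_1 sends each 2-simplex [p,q,r] to [q,r] − [p,r] + [p,q]. For instance
  ∂ABD = BD − AD + AB,
  ∂AEG = EG − AG + AE.
The resulting 12×6 matrix has rank 6, and its Smith normal form has invariant factors (1,1,1,1,1,1).

Now H_k = ker ∂_k / im ∂_{k+1}, so:

  H_0: rank C_0 − rank ∂_1 = 6 − 5 = 1, and the invariant factors of ∂_1 are all 1, so H_0 = Z.
  H_1: rank ker ∂_1 − rank ∂_2 = (12 − 5) − 6 = 1, and the invariant factors of ∂_2 are all 1, so H_1 = Z.
  H_2: rank ker ∂_2 − rank ∂_3 = (6 − 6) − 0 = 0, and there is no ∂_3, so H_2 = 0.

As a check, the Euler characteristic is 6 − 12 + 6 = 0, which agrees with 1 − 1 + 0 = 0.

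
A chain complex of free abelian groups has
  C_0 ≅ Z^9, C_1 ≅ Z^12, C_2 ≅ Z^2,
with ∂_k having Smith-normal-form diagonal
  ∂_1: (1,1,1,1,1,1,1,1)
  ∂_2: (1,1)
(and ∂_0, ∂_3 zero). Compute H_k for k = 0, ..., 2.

H_0: b_0 = 9 − 0 − 8 = 1; torsion from ∂_1 factors > 1: none. So H_0 ≅ Z.
H_1: b_1 = 12 − 8 − 2 = 2; torsion from ∂_2 factors > 1: none. So H_1 ≅ Z^2.
H_2: b_2 = 2 − 2 − 0 = 0; torsion from ∂_3 factors > 1: none. So H_2 ≅ 0.

H_0 ≅ Z,  H_1 ≅ Z^2,  H_2 = 0.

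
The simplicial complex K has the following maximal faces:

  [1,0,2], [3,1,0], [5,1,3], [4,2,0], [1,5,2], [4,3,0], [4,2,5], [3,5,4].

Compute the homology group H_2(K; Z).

Fix the vertex order 0 < 1 < 2 < 3 < 4 < 5 and write every simplex with vertices in increasing order. Then dim K = 2 and the simplices of K are:

  0-simplices (6): [0], [1], [2], [3], [4], [5]
  1-simplices (12): [0,1], [0,2], [0,3], [0,4], [1,2], [1,3], [1,5], [2,4], [2,5], [3,4], [3,5], [4,5]
  2-simplices (8): [0,1,2], [0,1,3], [0,2,4], [0,3,4], [1,2,5], [1,3,5], [2,4,5], [3,4,5]

giving chain groups C_0 ≅ Z^6, C_1 ≅ Z^12, C_2 ≅ Z^8.

∂_1: C_1 → C_0 sends each edge [p,q] (with p < q) to q − p. For instance
  ∂[3,5] = [5] − [3].
As a 6×12 matrix over Z this has rank 5, with invariant factors (1,1,1,1,1).

∂_2: C_2 → C_1 acts by ∂[p,q,r] = [q,r] − [p,r] + [p,q]. For instance
  ∂[0,1,3] = [1,3] − [0,3] + [0,1],
  ∂[1,3,5] = [3,5] − [1,5] + [1,3].
This gives a 12×8 integer matrix of rank 7; reducing to Smith normal form yields diagonal entries (1,1,1,1,1,1,1).

Reading off H_k = ker ∂_k / im ∂_{k+1}:

  H_2: rank ker ∂_2 − rank ∂_3 = (8 − 7) − 0 = 1, and there is no ∂_3, so H_2 ≅ Z.

H_2 = Z.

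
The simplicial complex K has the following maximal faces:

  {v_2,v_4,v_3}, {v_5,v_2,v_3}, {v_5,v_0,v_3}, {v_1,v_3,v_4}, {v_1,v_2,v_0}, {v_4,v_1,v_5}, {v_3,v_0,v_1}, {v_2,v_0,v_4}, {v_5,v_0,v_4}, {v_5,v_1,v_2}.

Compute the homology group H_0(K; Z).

H_0 = Z.

Order the vertices as v_0 < v_1 < v_2 < v_3 < v_4 < v_5. Listing each simplex with vertices in this order, K has dimension 2 with simplices:

  0-simplices (6): [v_0], [v_1], [v_2], [v_3], [v_4], [v_5]
  1-simplices (15): (15 of them)
  2-simplices (10): [v_0,v_1,v_2], [v_0,v_1,v_3], [v_0,v_2,v_4], [v_0,v_3,v_5], [v_0,v_4,v_5], [v_1,v_2,v_5], [v_1,v_3,v_4], [v_1,v_4,v_5], [v_2,v_3,v_4], [v_2,v_3,v_5]

Hence C_0 ≅ Z^6, C_1 ≅ Z^15, C_2 ≅ Z^10.

∂_1: C_1 → C_0 maps an edge to its endpoints' difference, ∂[p,q] = q − p.
The 6×15 boundary matrix has rank 5 and Smith normal form diag(1,1,1,1,1).

∂_2: C_2 → C_1 sends each 2-simplex [p,q,r] to [q,r] − [p,r] + [p,q]. For instance
  ∂[v_0,v_1,v_2] = [v_1,v_2] − [v_0,v_2] + [v_0,v_1],
  ∂[v_2,v_3,v_5] = [v_3,v_5] − [v_2,v_5] + [v_2,v_3].
The 15×10 boundary matrix has rank 10 and Smith normal form diag(1,1,1,1,1,1,1,1,1,2).

Now H_k = ker ∂_k / im ∂_{k+1}, so:

  H_0: rank C_0 − rank ∂_1 = 6 − 5 = 1, and the invariant factors of ∂_1 are all 1, so H_0 = Z.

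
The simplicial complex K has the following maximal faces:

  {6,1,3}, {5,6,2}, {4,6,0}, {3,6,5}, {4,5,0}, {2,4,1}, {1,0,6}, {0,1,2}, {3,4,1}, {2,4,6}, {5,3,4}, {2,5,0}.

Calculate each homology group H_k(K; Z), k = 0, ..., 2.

H_0 = Z,  H_1 = Z_2,  H_2 = 0.

Fix the vertex order 0 < 1 < 2 < 3 < 4 < 5 < 6 and write every simplex with vertices in increasing order. Then dim K = 2 and the simplices of K are:

  0-simplices (7): [0], [1], [2], [3], [4], [5], [6]
  1-simplices (18): [0,1], [0,2], [0,4], [0,5], [0,6], [1,2], [1,3], [1,4], [1,6], [2,4], [2,5], [2,6], [3,4], [3,5], [3,6], [4,5], [4,6], [5,6]
  2-simplices (12): [0,1,2], [0,1,6], [0,2,5], [0,4,5], [0,4,6], [1,2,4], [1,3,4], [1,3,6], [2,4,6], [2,5,6], [3,4,5], [3,5,6]

Hence C_0 ≅ Z^7, C_1 ≅ Z^18, C_2 ≅ Z^12.

Boundary ∂_1: C_1 → C_0 maps an edge to its endpoints' difference, ∂[p,q] = q − p. For instance
  ∂[3,5] = [5] − [3].
The resulting 7×18 matrix has rank 6, and its Smith normal form has invariant factors (1,1,1,1,1,1).

Boundary ∂_2: C_2 → C_1 maps a triangle to the signed sum of its edges. For instance
  ∂[0,1,6] = [1,6] − [0,6] + [0,1],
  ∂[1,3,6] = [3,6] − [1,6] + [1,3].
The resulting 18×12 matrix has rank 12, and its Smith normal form has invariant factors (1,1,1,1,1,1,1,1,1,1,1,2).

Now H_k = ker ∂_k / im ∂_{k+1}, so:

  H_0: rank C_0 − rank ∂_1 = 7 − 6 = 1, and the invariant factors of ∂_1 are all 1, so H_0 = Z.
  H_1: rank ker ∂_1 − rank ∂_2 = (18 − 6) − 12 = 0, and ∂_2 has invariant factor 2 > 1, so H_1 = Z_2.
  H_2: rank ker ∂_2 − rank ∂_3 = (12 − 12) − 0 = 0, and there is no ∂_3, so H_2 = 0.

(K is a triangulation of the real projective plane RP^2.)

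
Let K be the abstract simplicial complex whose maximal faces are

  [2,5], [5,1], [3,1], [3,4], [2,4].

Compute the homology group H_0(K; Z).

H_0 = Z.

Order the vertices as 1 < 2 < 3 < 4 < 5. Listing each simplex with vertices in this order, K has dimension 1 with simplices:

  0-simplices (5): [1], [2], [3], [4], [5]
  1-simplices (5): [1,3], [1,5], [2,4], [2,5], [3,4]

Hence C_0 ≅ Z^5, C_1 ≅ Z^5.

The boundary map ∂_1: C_1 → C_0 sends each edge [p,q] (with p < q) to q − p. For instance
  ∂[1,3] = [3] − [1].
This gives a 5×5 integer matrix of rank 4; reducing to Smith normal form yields diagonal entries (1,1,1,1).

Now H_k = ker ∂_k / im ∂_{k+1}, so:

  H_0: rank C_0 − rank ∂_1 = 5 − 4 = 1, and the invariant factors of ∂_1 are all 1, so H_0 ≅ Z.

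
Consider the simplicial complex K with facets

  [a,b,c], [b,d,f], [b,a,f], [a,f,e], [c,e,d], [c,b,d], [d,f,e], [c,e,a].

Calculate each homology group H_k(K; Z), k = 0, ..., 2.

H_0 ≅ Z,  H_1 = 0,  H_2 ≅ Z.

Fix the vertex order a < b < c < d < e < f and write every simplex with vertices in increasing order. Then dim K = 2 and the simplices of K are:

  0-simplices (6): a, b, c, d, e, f
  1-simplices (12): ab, ac, ae, af, bc, bd, bf, cd, ce, de, df, ef
  2-simplices (8): abc, abf, ace, aef, bcd, bdf, cde, def

Hence C_0 ≅ Z^6, C_1 ≅ Z^12, C_2 ≅ Z^8.

The boundary map ∂_1: C_1 → C_0 is given by ∂[p,q] = [q] − [p]. For instance
  ∂ab = b − a.
This gives a 6×12 integer matrix of rank 5; reducing to Smith normal form yields diagonal entries (1,1,1,1,1).

The boundary map ∂_2: C_2 → C_1 maps a triangle to the signed sum of its edges. For instance
  ∂bdf = df − bf + bd,
  ∂cde = de − ce + cd.
The resulting 12×8 matrix has rank 7, and its Smith normal form has invariant factors (1,1,1,1,1,1,1).

Computing H_k = (kernel of ∂_k) / (image of ∂_{k+1}):

  H_0: rank C_0 − rank ∂_1 = 6 − 5 = 1, and the invariant factors of ∂_1 are all 1, so H_0 = Z.
  H_1: rank ker ∂_1 − rank ∂_2 = (12 − 5) − 7 = 0, and the invariant factors of ∂_2 are all 1, so H_1 = 0.
  H_2: rank ker ∂_2 − rank ∂_3 = (8 − 7) − 0 = 1, and there is no ∂_3, so H_2 = Z.

As a check, the Euler characteristic is 6 − 12 + 8 = 2, which agrees with 1 − 0 + 1 = 2.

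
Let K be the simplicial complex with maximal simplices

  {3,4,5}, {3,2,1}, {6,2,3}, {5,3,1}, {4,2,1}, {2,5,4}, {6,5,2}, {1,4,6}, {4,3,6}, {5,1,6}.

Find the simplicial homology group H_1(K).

Fix the vertex order 1 < 2 < 3 < 4 < 5 < 6 and write every simplex with vertices in increasing order. Then dim K = 2 and the simplices of K are:

  0-simplices (6): [1], [2], [3], [4], [5], [6]
  1-simplices (15): [1,2], [1,3], [1,4], [1,5], [1,6], [2,3], [2,4], [2,5], [2,6], [3,4], [3,5], [3,6], [4,5], [4,6], [5,6]
  2-simplices (10): [1,2,3], [1,2,4], [1,3,5], [1,4,6], [1,5,6], [2,3,6], [2,4,5], [2,5,6], [3,4,5], [3,4,6]

Hence C_0 ≅ Z^6, C_1 ≅ Z^15, C_2 ≅ Z^10.

∂_1: C_1 → C_0 maps an edge to its endpoints' difference, ∂[p,q] = q − p.
This gives a 6×15 integer matrix of rank 5; reducing to Smith normal form yields diagonal entries (1,1,1,1,1).

∂_2: C_2 → C_1 acts by ∂[p,q,r] = [q,r] − [p,r] + [p,q]. For instance
  ∂[2,5,6] = [5,6] − [2,6] + [2,5],
  ∂[1,2,4] = [2,4] − [1,4] + [1,2].
This gives a 15×10 integer matrix of rank 10; reducing to Smith normal form yields diagonal entries (1,1,1,1,1,1,1,1,1,2).

Reading off H_k = ker ∂_k / im ∂_{k+1}:

  H_1: rank ker ∂_1 − rank ∂_2 = (15 − 5) − 10 = 0, and ∂_2 has invariant factor 2 > 1, so H_1 = Z/2.

H_1 = Z/2.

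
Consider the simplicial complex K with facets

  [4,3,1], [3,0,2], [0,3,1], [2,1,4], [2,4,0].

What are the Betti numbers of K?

We work with the vertex ordering 0 < 1 < 2 < 3 < 4. The simplices of K, each written with vertices in increasing order, are:

  0-simplices (5): [0], [1], [2], [3], [4]
  1-simplices (10): [0,1], [0,2], [0,3], [0,4], [1,2], [1,3], [1,4], [2,3], [2,4], [3,4]
  2-simplices (5): [0,1,3], [0,2,3], [0,2,4], [1,2,4], [1,3,4]

Hence C_0 ≅ Z^5, C_1 ≅ Z^10, C_2 ≅ Z^5.

∂_1: C_1 → C_0 sends each edge [p,q] (with p < q) to q − p.
The resulting 5×10 matrix has rank 4, and its Smith normal form has invariant factors (1,1,1,1).

The boundary map ∂_2: C_2 → C_1 acts by ∂[p,q,r] = [q,r] − [p,r] + [p,q]. For instance
  ∂[0,2,4] = [2,4] − [0,4] + [0,2],
  ∂[0,2,3] = [2,3] − [0,3] + [0,2].
This gives a 10×5 integer matrix of rank 5; reducing to Smith normal form yields diagonal entries (1,1,1,1,1).

Now H_k = ker ∂_k / im ∂_{k+1}, so:

  H_0: rank C_0 − rank ∂_1 = 5 − 4 = 1, and the invariant factors of ∂_1 are all 1, so H_0 ≅ Z.
  H_1: rank ker ∂_1 − rank ∂_2 = (10 − 4) − 5 = 1, and the invariant factors of ∂_2 are all 1, so H_1 ≅ Z.
  H_2: rank ker ∂_2 − rank ∂_3 = (5 − 5) − 0 = 0, and there is no ∂_3, so H_2 ≅ 0.

Hence the Betti numbers are b_0 = 1, b_1 = 1, b_2 = 0.

b_0 = 1, b_1 = 1, b_2 = 0.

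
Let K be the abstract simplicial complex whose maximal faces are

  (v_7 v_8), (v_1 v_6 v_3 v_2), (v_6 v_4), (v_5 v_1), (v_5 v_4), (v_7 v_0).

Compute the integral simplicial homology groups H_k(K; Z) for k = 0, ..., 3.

Fix the vertex order v_0 < v_1 < v_2 < v_3 < v_4 < v_5 < v_6 < v_7 < v_8 and write every simplex with vertices in increasing order. Then dim K = 3 and the simplices of K are:

  0-simplices (9): [v_0], [v_1], [v_2], [v_3], [v_4], [v_5], [v_6], [v_7], [v_8]
  1-simplices (11): [v_0,v_7], [v_1,v_2], [v_1,v_3], [v_1,v_5], [v_1,v_6], [v_2,v_3], [v_2,v_6], [v_3,v_6], [v_4,v_5], [v_4,v_6], [v_7,v_8]
  2-simplices (4): [v_1,v_2,v_3], [v_1,v_2,v_6], [v_1,v_3,v_6], [v_2,v_3,v_6]
  3-simplices (1): [v_1,v_2,v_3,v_6]

Hence C_0 ≅ Z^9, C_1 ≅ Z^11, C_2 ≅ Z^4, C_3 ≅ Z^1.

∂_1: C_1 → C_0 is given by ∂[p,q] = [q] − [p]. For instance
  ∂[v_4,v_5] = [v_5] − [v_4].
The 9×11 boundary matrix has rank 7 and Smith normal form diag(1,1,1,1,1,1,1).

Boundary ∂_2: C_2 → C_1 maps a triangle to the signed sum of its edges. For instance
  ∂[v_1,v_2,v_6] = [v_2,v_6] − [v_1,v_6] + [v_1,v_2],
  ∂[v_1,v_2,v_3] = [v_2,v_3] − [v_1,v_3] + [v_1,v_2].
This gives a 11×4 integer matrix of rank 3; reducing to Smith normal form yields diagonal entries (1,1,1).

Boundary ∂_3: C_3 → C_2 sends each 3-simplex σ to the alternating sum Σ_i (−1)^i (σ with its i-th vertex removed). For instance
  ∂[v_1,v_2,v_3,v_6] = [v_2,v_3,v_6] − [v_1,v_3,v_6] + [v_1,v_2,v_6] − [v_1,v_2,v_3].
This gives a 4×1 integer matrix of rank 1; reducing to Smith normal form yields diagonal entries (1).

Reading off H_k = ker ∂_k / im ∂_{k+1}:

  H_0: rank C_0 − rank ∂_1 = 9 − 7 = 2, and the invariant factors of ∂_1 are all 1, so H_0 = Z^2.
  H_1: rank ker ∂_1 − rank ∂_2 = (11 − 7) − 3 = 1, and the invariant factors of ∂_2 are all 1, so H_1 = Z.
  H_2: rank ker ∂_2 − rank ∂_3 = (4 − 3) − 1 = 0, and the invariant factors of ∂_3 are all 1, so H_2 = 0.
  H_3: rank ker ∂_3 − rank ∂_4 = (1 − 1) − 0 = 0, and there is no ∂_4, so H_3 = 0.

H_0 = Z^2,  H_1 = Z,  H_2 = 0,  H_3 = 0.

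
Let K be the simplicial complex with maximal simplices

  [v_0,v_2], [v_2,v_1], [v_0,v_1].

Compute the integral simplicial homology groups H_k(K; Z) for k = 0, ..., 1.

H_0 ≅ Z,  H_1 ≅ Z.

Order the vertices as v_0 < v_1 < v_2. Listing each simplex with vertices in this order, K has dimension 1 with simplices:

  0-simplices (3): [v_0], [v_1], [v_2]
  1-simplices (3): [v_0,v_1], [v_0,v_2], [v_1,v_2]

so the chain groups are C_0 ≅ Z^3, C_1 ≅ Z^3.

Boundary ∂_1: C_1 → C_0 maps an edge to its endpoints' difference, ∂[p,q] = q − p. For instance
  ∂[v_0,v_1] = [v_1] − [v_0].
The resulting 3×3 matrix has rank 2, and its Smith normal form has invariant factors (1,1).

Now H_k = ker ∂_k / im ∂_{k+1}, so:

  H_0: rank C_0 − rank ∂_1 = 3 − 2 = 1, and the invariant factors of ∂_1 are all 1, so H_0 ≅ Z.
  H_1: rank ker ∂_1 − rank ∂_2 = (3 − 2) − 0 = 1, and there is no ∂_2, so H_1 ≅ Z.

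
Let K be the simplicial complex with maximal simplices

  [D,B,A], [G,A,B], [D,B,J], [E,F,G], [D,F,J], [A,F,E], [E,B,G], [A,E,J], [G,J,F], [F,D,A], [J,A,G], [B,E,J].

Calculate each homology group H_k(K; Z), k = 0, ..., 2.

We work with the vertex ordering A < B < D < E < F < G < J. The simplices of K, each written with vertices in increasing order, are:

  0-simplices (7): A, B, D, E, F, G, J
  1-simplices (18): AB, AD, AE, AF, AG, AJ, BD, BE, BG, BJ, DF, DJ, EF, EG, EJ, FG, FJ, GJ
  2-simplices (12): ABD, ABG, ADF, AEF, AEJ, AGJ, BDJ, BEG, BEJ, DFJ, EFG, FGJ

so the chain groups are C_0 ≅ Z^7, C_1 ≅ Z^18, C_2 ≅ Z^12.

Boundary ∂_1: C_1 → C_0 maps an edge to its endpoints' difference, ∂[p,q] = q − p.
As a 7×18 matrix over Z this has rank 6, with invariant factors (1,1,1,1,1,1).

Boundary ∂_2: C_2 → C_1 sends each 2-simplex [p,q,r] to [q,r] − [p,r] + [p,q]. For instance
  ∂DFJ = FJ − DJ + DF,
  ∂BEJ = EJ − BJ + BE.
The 18×12 boundary matrix has rank 12 and Smith normal form diag(1,1,1,1,1,1,1,1,1,1,1,2).

Computing H_k = (kernel of ∂_k) / (image of ∂_{k+1}):

  H_0: rank C_0 − rank ∂_1 = 7 − 6 = 1, and the invariant factors of ∂_1 are all 1, so H_0 ≅ Z.
  H_1: rank ker ∂_1 − rank ∂_2 = (18 − 6) − 12 = 0, and ∂_2 has invariant factor 2 > 1, so H_1 ≅ Z/2Z.
  H_2: rank ker ∂_2 − rank ∂_3 = (12 − 12) − 0 = 0, and there is no ∂_3, so H_2 ≅ 0.

H_0 ≅ Z,  H_1 ≅ Z/2Z,  H_2 = 0.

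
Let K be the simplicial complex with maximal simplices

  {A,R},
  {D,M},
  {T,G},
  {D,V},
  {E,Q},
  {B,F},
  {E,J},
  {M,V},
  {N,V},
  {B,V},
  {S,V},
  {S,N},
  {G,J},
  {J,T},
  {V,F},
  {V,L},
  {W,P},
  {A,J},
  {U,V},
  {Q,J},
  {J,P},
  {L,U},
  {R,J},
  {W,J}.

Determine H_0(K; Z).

K has 18 vertices, 24 edges.
rank ∂_0 = 0, rank ∂_1 = 16 ⇒ b_0 = 18 − 0 − 16 = 2; all invariant factors of ∂_1 are 1 so no torsion. So H_0 ≅ Z^2.

H_0 ≅ Z^2.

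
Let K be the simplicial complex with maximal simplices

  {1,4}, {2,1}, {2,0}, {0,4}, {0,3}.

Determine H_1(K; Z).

Fix the vertex order 0 < 1 < 2 < 3 < 4 and write every simplex with vertices in increasing order. Then dim K = 1 and the simplices of K are:

  0-simplices (5): [0], [1], [2], [3], [4]
  1-simplices (5): [0,2], [0,3], [0,4], [1,2], [1,4]

giving chain groups C_0 ≅ Z^5, C_1 ≅ Z^5.

The boundary map ∂_1: C_1 → C_0 sends each edge [p,q] (with p < q) to q − p.
As a 5×5 matrix over Z this has rank 4, with invariant factors (1,1,1,1).

Now H_k = ker ∂_k / im ∂_{k+1}, so:

  H_1: rank ker ∂_1 − rank ∂_2 = (5 − 4) − 0 = 1, and there is no ∂_2, so H_1 = Z.

H_1 = Z.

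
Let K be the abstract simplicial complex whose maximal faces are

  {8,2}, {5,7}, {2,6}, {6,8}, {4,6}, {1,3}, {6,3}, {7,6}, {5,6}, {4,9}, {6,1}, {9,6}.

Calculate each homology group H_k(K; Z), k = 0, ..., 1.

Order the vertices as 1 < 2 < 3 < 4 < 5 < 6 < 7 < 8 < 9. Listing each simplex with vertices in this order, K has dimension 1 with simplices:

  0-simplices (9): [1], [2], [3], [4], [5], [6], [7], [8], [9]
  1-simplices (12): [1,3], [1,6], [2,6], [2,8], [3,6], [4,6], [4,9], [5,6], [5,7], [6,7], [6,8], [6,9]

Hence C_0 ≅ Z^9, C_1 ≅ Z^12.

The boundary map ∂_1: C_1 → C_0 sends each edge [p,q] (with p < q) to q − p. For instance
  ∂[1,3] = [3] − [1].
As a 9×12 matrix over Z this has rank 8, with invariant factors (1,1,1,1,1,1,1,1).

Now H_k = ker ∂_k / im ∂_{k+1}, so:

  H_0: rank C_0 − rank ∂_1 = 9 − 8 = 1, and the invariant factors of ∂_1 are all 1, so H_0 ≅ Z.
  H_1: rank ker ∂_1 − rank ∂_2 = (12 − 8) − 0 = 4, and there is no ∂_2, so H_1 ≅ Z^4.

(K is a triangulation of a wedge of 4 circles.)

H_0 ≅ Z,  H_1 ≅ Z^4.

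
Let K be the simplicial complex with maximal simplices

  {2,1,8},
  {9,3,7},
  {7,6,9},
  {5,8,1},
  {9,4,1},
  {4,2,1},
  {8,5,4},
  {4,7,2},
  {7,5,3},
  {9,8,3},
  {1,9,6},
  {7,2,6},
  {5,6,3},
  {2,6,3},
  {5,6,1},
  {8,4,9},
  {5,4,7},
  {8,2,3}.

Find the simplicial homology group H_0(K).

H_0 = Z.

Fix the vertex order 1 < 2 < 3 < 4 < 5 < 6 < 7 < 8 < 9 and write every simplex with vertices in increasing order. Then dim K = 2 and the simplices of K are:

  0-simplices (9): [1], [2], [3], [4], [5], [6], [7], [8], [9]
  1-simplices (27): (27 of them)
  2-simplices (18): [1,2,4], [1,2,8], [1,4,9], [1,5,6], [1,5,8], [1,6,9], [2,3,6], [2,3,8], [2,4,7], [2,6,7], [3,5,6], [3,5,7], [3,7,9], [3,8,9], [4,5,7], [4,5,8], [4,8,9], [6,7,9]

so the chain groups are C_0 ≅ Z^9, C_1 ≅ Z^27, C_2 ≅ Z^18.

Boundary ∂_1: C_1 → C_0 is given by ∂[p,q] = [q] − [p]. For instance
  ∂[1,6] = [6] − [1].
The resulting 9×27 matrix has rank 8, and its Smith normal form has invariant factors (1,1,1,1,1,1,1,1).

Boundary ∂_2: C_2 → C_1 sends each 2-simplex [p,q,r] to [q,r] − [p,r] + [p,q]. For instance
  ∂[4,5,7] = [5,7] − [4,7] + [4,5],
  ∂[3,5,6] = [5,6] − [3,6] + [3,5].
This gives a 27×18 integer matrix of rank 18; reducing to Smith normal form yields diagonal entries (1,1,1,1,1,1,1,1,1,1,1,1,1,1,1,1,1,2).

Reading off H_k = ker ∂_k / im ∂_{k+1}:

  H_0: rank C_0 − rank ∂_1 = 9 − 8 = 1, and the invariant factors of ∂_1 are all 1, so H_0 ≅ Z.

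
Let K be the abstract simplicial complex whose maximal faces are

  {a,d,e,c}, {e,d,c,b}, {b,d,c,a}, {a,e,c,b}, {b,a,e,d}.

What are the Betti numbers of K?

b_0 = 1, b_1 = 0, b_2 = 0, b_3 = 1.

Fix the vertex order a < b < c < d < e and write every simplex with vertices in increasing order. Then dim K = 3 and the simplices of K are:

  0-simplices (5): a, b, c, d, e
  1-simplices (10): ab, ac, ad, ae, bc, bd, be, cd, ce, de
  2-simplices (10): abc, abd, abe, acd, ace, ade, bcd, bce, bde, cde
  3-simplices (5): abcd, abce, abde, acde, bcde

so the chain groups are C_0 ≅ Z^5, C_1 ≅ Z^10, C_2 ≅ Z^10, C_3 ≅ Z^5.

The boundary map ∂_1: C_1 → C_0 is given by ∂[p,q] = [q] − [p].
This gives a 5×10 integer matrix of rank 4; reducing to Smith normal form yields diagonal entries (1,1,1,1).

The boundary map ∂_2: C_2 → C_1 sends each 2-simplex [p,q,r] to [q,r] − [p,r] + [p,q]. For instance
  ∂abe = be − ae + ab,
  ∂cde = de − ce + cd.
The 10×10 boundary matrix has rank 6 and Smith normal form diag(1,1,1,1,1,1).

∂_3: C_3 → C_2 sends each 3-simplex σ to the alternating sum Σ_i (−1)^i (σ with its i-th vertex removed). For instance
  ∂abcd = bcd − acd + abd − abc,
  ∂abde = bde − ade + abe − abd.
The 10×5 boundary matrix has rank 4 and Smith normal form diag(1,1,1,1).

Computing H_k = (kernel of ∂_k) / (image of ∂_{k+1}):

  H_0: rank C_0 − rank ∂_1 = 5 − 4 = 1, and the invariant factors of ∂_1 are all 1, so H_0 = Z.
  H_1: rank ker ∂_1 − rank ∂_2 = (10 − 4) − 6 = 0, and the invariant factors of ∂_2 are all 1, so H_1 = 0.
  H_2: rank ker ∂_2 − rank ∂_3 = (10 − 6) − 4 = 0, and the invariant factors of ∂_3 are all 1, so H_2 = 0.
  H_3: rank ker ∂_3 − rank ∂_4 = (5 − 4) − 0 = 1, and there is no ∂_4, so H_3 = Z.

(K is a triangulation of the 3-sphere S^3.)

Hence the Betti numbers are b_0 = 1, b_1 = 0, b_2 = 0, b_3 = 1.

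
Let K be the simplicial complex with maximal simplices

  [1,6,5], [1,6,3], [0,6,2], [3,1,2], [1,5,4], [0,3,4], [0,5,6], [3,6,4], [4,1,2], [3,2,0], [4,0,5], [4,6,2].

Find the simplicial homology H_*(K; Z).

H_0 = Z,  H_1 = Z/2,  H_2 = 0.

Fix the vertex order 0 < 1 < 2 < 3 < 4 < 5 < 6 and write every simplex with vertices in increasing order. Then dim K = 2 and the simplices of K are:

  0-simplices (7): [0], [1], [2], [3], [4], [5], [6]
  1-simplices (18): [0,2], [0,3], [0,4], [0,5], [0,6], [1,2], [1,3], [1,4], [1,5], [1,6], [2,3], [2,4], [2,6], [3,4], [3,6], [4,5], [4,6], [5,6]
  2-simplices (12): [0,2,3], [0,2,6], [0,3,4], [0,4,5], [0,5,6], [1,2,3], [1,2,4], [1,3,6], [1,4,5], [1,5,6], [2,4,6], [3,4,6]

so the chain groups are C_0 ≅ Z^7, C_1 ≅ Z^18, C_2 ≅ Z^12.

The boundary map ∂_1: C_1 → C_0 sends each edge [p,q] (with p < q) to q − p. For instance
  ∂[2,4] = [4] − [2].
The 7×18 boundary matrix has rank 6 and Smith normal form diag(1,1,1,1,1,1).

Boundary ∂_2: C_2 → C_1 acts by ∂[p,q,r] = [q,r] − [p,r] + [p,q]. For instance
  ∂[1,5,6] = [5,6] − [1,6] + [1,5],
  ∂[2,4,6] = [4,6] − [2,6] + [2,4].
The 18×12 boundary matrix has rank 12 and Smith normal form diag(1,1,1,1,1,1,1,1,1,1,1,2).

Computing H_k = (kernel of ∂_k) / (image of ∂_{k+1}):

  H_0: rank C_0 − rank ∂_1 = 7 − 6 = 1, and the invariant factors of ∂_1 are all 1, so H_0 ≅ Z.
  H_1: rank ker ∂_1 − rank ∂_2 = (18 − 6) − 12 = 0, and ∂_2 has invariant factor 2 > 1, so H_1 ≅ Z/2.
  H_2: rank ker ∂_2 − rank ∂_3 = (12 − 12) − 0 = 0, and there is no ∂_3, so H_2 ≅ 0.

(K is a triangulation of the real projective plane RP^2.)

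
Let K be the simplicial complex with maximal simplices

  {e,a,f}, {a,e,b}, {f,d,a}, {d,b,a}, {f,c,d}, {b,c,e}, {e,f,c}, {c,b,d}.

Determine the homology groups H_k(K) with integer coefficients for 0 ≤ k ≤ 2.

We work with the vertex ordering a < b < c < d < e < f. The simplices of K, each written with vertices in increasing order, are:

  0-simplices (6): a, b, c, d, e, f
  1-simplices (12): ab, ad, ae, af, bc, bd, be, cd, ce, cf, df, ef
  2-simplices (8): abd, abe, adf, aef, bcd, bce, cdf, cef

Hence C_0 ≅ Z^6, C_1 ≅ Z^12, C_2 ≅ Z^8.

∂_1: C_1 → C_0 is given by ∂[p,q] = [q] − [p]. For instance
  ∂be = e − b.
The resulting 6×12 matrix has rank 5, and its Smith normal form has invariant factors (1,1,1,1,1).

Boundary ∂_2: C_2 → C_1 acts by ∂[p,q,r] = [q,r] − [p,r] + [p,q]. For instance
  ∂cef = ef − cf + ce,
  ∂adf = df − af + ad.
The 12×8 boundary matrix has rank 7 and Smith normal form diag(1,1,1,1,1,1,1).

Reading off H_k = ker ∂_k / im ∂_{k+1}:

  H_0: rank C_0 − rank ∂_1 = 6 − 5 = 1, and the invariant factors of ∂_1 are all 1, so H_0 ≅ Z.
  H_1: rank ker ∂_1 − rank ∂_2 = (12 − 5) − 7 = 0, and the invariant factors of ∂_2 are all 1, so H_1 ≅ 0.
  H_2: rank ker ∂_2 − rank ∂_3 = (8 − 7) − 0 = 1, and there is no ∂_3, so H_2 ≅ Z.

(K is a triangulation of the 2-sphere S^2.)

H_0 = Z,  H_1 = 0,  H_2 = Z.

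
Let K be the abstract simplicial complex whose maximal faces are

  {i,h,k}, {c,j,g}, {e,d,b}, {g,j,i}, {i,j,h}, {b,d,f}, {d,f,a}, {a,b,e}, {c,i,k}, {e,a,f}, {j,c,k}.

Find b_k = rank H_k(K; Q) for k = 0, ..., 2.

b_0 = 2, b_1 = 2, b_2 = 0.

Take the total order a < b < c < d < e < f < g < h < i < j < k on the vertex set. Then K (dimension 2) consists of the simplices:

  0-simplices (11): a, b, c, d, e, f, g, h, i, j, k
  1-simplices (22): ab, ad, ae, af, bd, be, bf, cg, ci, cj, ck, de, df, ef, gi, gj, hi, hj, hk, ij, ik, jk
  2-simplices (11): abe, adf, aef, bde, bdf, cgj, cik, cjk, gij, hij, hik

so the chain groups are C_0 ≅ Z^11, C_1 ≅ Z^22, C_2 ≅ Z^11.

∂_1: C_1 → C_0 sends each edge [p,q] (with p < q) to q − p. For instance
  ∂af = f − a.
The resulting 11×22 matrix has rank 9, and its Smith normal form has invariant factors (1,1,1,1,1,1,1,1,1).

∂_2: C_2 → C_1 sends each 2-simplex [p,q,r] to [q,r] − [p,r] + [p,q]. For instance
  ∂bde = de − be + bd,
  ∂cjk = jk − ck + cj.
As a 22×11 matrix over Z this has rank 11, with invariant factors (1,1,1,1,1,1,1,1,1,1,1).

Computing H_k = (kernel of ∂_k) / (image of ∂_{k+1}):

  H_0: rank C_0 − rank ∂_1 = 11 − 9 = 2, and the invariant factors of ∂_1 are all 1, so H_0 ≅ Z^2.
  H_1: rank ker ∂_1 − rank ∂_2 = (22 − 9) − 11 = 2, and the invariant factors of ∂_2 are all 1, so H_1 ≅ Z^2.
  H_2: rank ker ∂_2 − rank ∂_3 = (11 − 11) − 0 = 0, and there is no ∂_3, so H_2 ≅ 0.

As a check, the Euler characteristic is 11 − 22 + 11 = 0, which agrees with 2 − 2 + 0 = 0.

Hence the Betti numbers are b_0 = 2, b_1 = 2, b_2 = 0.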